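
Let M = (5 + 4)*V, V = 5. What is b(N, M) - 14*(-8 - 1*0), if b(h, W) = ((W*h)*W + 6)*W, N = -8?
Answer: -728618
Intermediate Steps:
M = 45 (M = (5 + 4)*5 = 9*5 = 45)
b(h, W) = W*(6 + h*W²) (b(h, W) = (h*W² + 6)*W = (6 + h*W²)*W = W*(6 + h*W²))
b(N, M) - 14*(-8 - 1*0) = 45*(6 - 8*45²) - 14*(-8 - 1*0) = 45*(6 - 8*2025) - 14*(-8 + 0) = 45*(6 - 16200) - 14*(-8) = 45*(-16194) + 112 = -728730 + 112 = -728618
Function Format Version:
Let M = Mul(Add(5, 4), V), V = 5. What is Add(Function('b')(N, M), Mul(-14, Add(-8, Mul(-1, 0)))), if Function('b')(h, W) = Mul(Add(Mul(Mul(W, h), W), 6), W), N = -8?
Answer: -728618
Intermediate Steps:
M = 45 (M = Mul(Add(5, 4), 5) = Mul(9, 5) = 45)
Function('b')(h, W) = Mul(W, Add(6, Mul(h, Pow(W, 2)))) (Function('b')(h, W) = Mul(Add(Mul(h, Pow(W, 2)), 6), W) = Mul(Add(6, Mul(h, Pow(W, 2))), W) = Mul(W, Add(6, Mul(h, Pow(W, 2)))))
Add(Function('b')(N, M), Mul(-14, Add(-8, Mul(-1, 0)))) = Add(Mul(45, Add(6, Mul(-8, Pow(45, 2)))), Mul(-14, Add(-8, Mul(-1, 0)))) = Add(Mul(45, Add(6, Mul(-8, 2025))), Mul(-14, Add(-8, 0))) = Add(Mul(45, Add(6, -16200)), Mul(-14, -8)) = Add(Mul(45, -16194), 112) = Add(-728730, 112) = -728618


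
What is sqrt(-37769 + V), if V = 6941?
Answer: 2*I*sqrt(7707) ≈ 175.58*I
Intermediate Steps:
sqrt(-37769 + V) = sqrt(-37769 + 6941) = sqrt(-30828) = 2*I*sqrt(7707)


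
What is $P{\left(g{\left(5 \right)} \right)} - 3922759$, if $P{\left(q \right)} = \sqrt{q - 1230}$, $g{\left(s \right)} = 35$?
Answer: $-3922759 + i \sqrt{1195} \approx -3.9228 \cdot 10^{6} + 34.569 i$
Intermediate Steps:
$P{\left(q \right)} = \sqrt{-1230 + q}$
$P{\left(g{\left(5 \right)} \right)} - 3922759 = \sqrt{-1230 + 35} - 3922759 = \sqrt{-1195} - 3922759 = i \sqrt{1195} - 3922759 = -3922759 + i \sqrt{1195}$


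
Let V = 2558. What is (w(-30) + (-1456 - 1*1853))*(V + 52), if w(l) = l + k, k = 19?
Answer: -8665200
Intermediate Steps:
w(l) = 19 + l (w(l) = l + 19 = 19 + l)
(w(-30) + (-1456 - 1*1853))*(V + 52) = ((19 - 30) + (-1456 - 1*1853))*(2558 + 52) = (-11 + (-1456 - 1853))*2610 = (-11 - 3309)*2610 = -3320*2610 = -8665200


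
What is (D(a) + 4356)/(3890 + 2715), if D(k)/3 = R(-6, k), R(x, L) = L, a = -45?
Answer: 4221/6605 ≈ 0.63906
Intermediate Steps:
D(k) = 3*k
(D(a) + 4356)/(3890 + 2715) = (3*(-45) + 4356)/(3890 + 2715) = (-135 + 4356)/6605 = 4221*(1/6605) = 4221/6605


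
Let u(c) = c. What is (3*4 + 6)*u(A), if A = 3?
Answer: 54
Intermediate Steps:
(3*4 + 6)*u(A) = (3*4 + 6)*3 = (12 + 6)*3 = 18*3 = 54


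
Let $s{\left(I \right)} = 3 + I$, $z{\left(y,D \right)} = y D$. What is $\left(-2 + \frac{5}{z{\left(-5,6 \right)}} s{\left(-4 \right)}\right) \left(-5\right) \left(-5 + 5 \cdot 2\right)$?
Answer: $\frac{275}{6} \approx 45.833$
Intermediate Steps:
$z{\left(y,D \right)} = D y$
$\left(-2 + \frac{5}{z{\left(-5,6 \right)}} s{\left(-4 \right)}\right) \left(-5\right) \left(-5 + 5 \cdot 2\right) = \left(-2 + \frac{5}{6 \left(-5\right)} \left(3 - 4\right)\right) \left(-5\right) \left(-5 + 5 \cdot 2\right) = \left(-2 + \frac{5}{-30} \left(-1\right)\right) \left(-5\right) \left(-5 + 10\right) = \left(-2 + 5 \left(- \frac{1}{30}\right) \left(-1\right)\right) \left(-5\right) 5 = \left(-2 - - \frac{1}{6}\right) \left(-5\right) 5 = \left(-2 + \frac{1}{6}\right) \left(-5\right) 5 = \left(- \frac{11}{6}\right) \left(-5\right) 5 = \frac{55}{6} \cdot 5 = \frac{275}{6}$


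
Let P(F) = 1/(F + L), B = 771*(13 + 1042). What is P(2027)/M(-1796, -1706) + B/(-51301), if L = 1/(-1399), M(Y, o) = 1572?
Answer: -3626024054623421/228691320692784 ≈ -15.856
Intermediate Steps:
B = 813405 (B = 771*1055 = 813405)
L = -1/1399 ≈ -0.00071480
P(F) = 1/(-1/1399 + F) (P(F) = 1/(F - 1/1399) = 1/(-1/1399 + F))
P(2027)/M(-1796, -1706) + B/(-51301) = (1399/(-1 + 1399*2027))/1572 + 813405/(-51301) = (1399/(-1 + 2835773))*(1/1572) + 813405*(-1/51301) = (1399/2835772)*(1/1572) - 813405/51301 = 1399/4457833584 - 813405/51301 = -3626024054623421/228691320692784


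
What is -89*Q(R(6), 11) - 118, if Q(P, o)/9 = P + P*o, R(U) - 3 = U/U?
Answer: -38566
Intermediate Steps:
R(U) = 4 (R(U) = 3 + U/U = 3 + 1 = 4)
Q(P, o) = 9*P + 9*P*o (Q(P, o) = 9*(P + P*o) = 9*P + 9*P*o)
-89*Q(R(6), 11) - 118 = -801*4*(1 + 11) - 118 = -801*4*12 - 118 = -89*432 - 118 = -38448 - 118 = -38566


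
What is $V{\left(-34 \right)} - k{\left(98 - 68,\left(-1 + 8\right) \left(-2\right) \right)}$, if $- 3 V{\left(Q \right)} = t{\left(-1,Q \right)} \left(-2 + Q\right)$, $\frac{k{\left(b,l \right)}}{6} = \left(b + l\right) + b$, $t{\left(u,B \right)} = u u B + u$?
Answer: $-696$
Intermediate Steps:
$t{\left(u,B \right)} = u + B u^{2}$ ($t{\left(u,B \right)} = u^{2} B + u = B u^{2} + u = u + B u^{2}$)
$k{\left(b,l \right)} = 6 l + 12 b$ ($k{\left(b,l \right)} = 6 \left(\left(b + l\right) + b\right) = 6 \left(l + 2 b\right) = 6 l + 12 b$)
$V{\left(Q \right)} = - \frac{\left(-1 + Q\right) \left(-2 + Q\right)}{3}$ ($V{\left(Q \right)} = - \frac{- (1 + Q \left(-1\right)) \left(-2 + Q\right)}{3} = - \frac{- (1 - Q) \left(-2 + Q\right)}{3} = - \frac{\left(-1 + Q\right) \left(-2 + Q\right)}{3}$)
$V{\left(-34 \right)} - k{\left(98 - 68,\left(-1 + 8\right) \left(-2\right) \right)} = \frac{\left(1 - -34\right) \left(-2 - 34\right)}{3} - \left(6 \left(-1 + 8\right) \left(-2\right) + 12 \left(98 - 68\right)\right) = \frac{1}{3} \left(1 + 34\right) \left(-36\right) - \left(6 \cdot 7 \left(-2\right) + 12 \cdot 30\right) = \frac{1}{3} \cdot 35 \left(-36\right) - \left(6 \left(-14\right) + 360\right) = -420 - \left(-84 + 360\right) = -420 - 276 = -696$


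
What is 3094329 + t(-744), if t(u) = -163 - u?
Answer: 3094910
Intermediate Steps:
3094329 + t(-744) = 3094329 + (-163 - 1*(-744)) = 3094329 + (-163 + 744) = 3094329 + 581 = 3094910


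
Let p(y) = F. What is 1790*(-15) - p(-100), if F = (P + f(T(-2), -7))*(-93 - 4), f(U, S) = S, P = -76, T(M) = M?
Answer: -34901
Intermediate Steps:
F = 8051 (F = (-76 - 7)*(-93 - 4) = -83*(-97) = 8051)
p(y) = 8051
1790*(-15) - p(-100) = 1790*(-15) - 1*8051 = -26850 - 8051 = -34901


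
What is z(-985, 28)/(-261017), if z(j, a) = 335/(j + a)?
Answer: 335/249793269 ≈ 1.3411e-6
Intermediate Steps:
z(j, a) = 335/(a + j)
z(-985, 28)/(-261017) = (335/(28 - 985))/(-261017) = (335/(-957))*(-1/261017) = (335*(-1/957))*(-1/261017) = -335/957*(-1/261017) = 335/249793269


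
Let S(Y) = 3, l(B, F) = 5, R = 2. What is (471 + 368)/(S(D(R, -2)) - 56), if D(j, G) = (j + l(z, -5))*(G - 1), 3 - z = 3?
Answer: -839/53 ≈ -15.830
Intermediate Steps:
z = 0 (z = 3 - 1*3 = 3 - 3 = 0)
D(j, G) = (-1 + G)*(5 + j) (D(j, G) = (j + 5)*(G - 1) = (5 + j)*(-1 + G) = (-1 + G)*(5 + j))
(471 + 368)/(S(D(R, -2)) - 56) = (471 + 368)/(3 - 56) = 839/(-53) = 839*(-1/53) = -839/53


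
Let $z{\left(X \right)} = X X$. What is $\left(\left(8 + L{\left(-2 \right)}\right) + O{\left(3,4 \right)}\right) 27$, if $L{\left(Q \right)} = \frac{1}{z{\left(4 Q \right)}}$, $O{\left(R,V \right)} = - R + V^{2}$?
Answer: $\frac{36315}{64} \approx 567.42$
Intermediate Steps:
$O{\left(R,V \right)} = V^{2} - R$
$z{\left(X \right)} = X^{2}$
$L{\left(Q \right)} = \frac{1}{16 Q^{2}}$ ($L{\left(Q \right)} = \frac{1}{\left(4 Q\right)^{2}} = \frac{1}{16 Q^{2}}$)
$\left(\left(8 + L{\left(-2 \right)}\right) + O{\left(3,4 \right)}\right) 27 = \left(\left(8 + \frac{1}{16 \cdot 4}\right) + \left(4^{2} - 3\right)\right) 27 = \left(\left(8 + \frac{1}{16} \cdot \frac{1}{4}\right) + \left(16 - 3\right)\right) 27 = \left(\left(8 + \frac{1}{64}\right) + 13\right) 27 = \left(\frac{513}{64} + 13\right) 27 = \frac{1345}{64} \cdot 27 = \frac{36315}{64}$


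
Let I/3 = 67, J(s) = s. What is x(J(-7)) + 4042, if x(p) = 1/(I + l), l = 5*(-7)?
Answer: 670973/166 ≈ 4042.0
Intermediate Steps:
l = -35
I = 201 (I = 3*67 = 201)
x(p) = 1/166 (x(p) = 1/(201 - 35) = 1/166)
x(J(-7)) + 4042 = 1/166 + 4042 = 670973/166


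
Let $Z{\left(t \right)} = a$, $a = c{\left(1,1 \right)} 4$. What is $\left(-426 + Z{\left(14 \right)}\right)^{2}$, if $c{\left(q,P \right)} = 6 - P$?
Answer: $164836$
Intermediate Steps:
$a = 20$ ($a = \left(6 - 1\right) 4 = 5 \cdot 4 = 20$)
$Z{\left(t \right)} = 20$
$\left(-426 + Z{\left(14 \right)}\right)^{2} = \left(-426 + 20\right)^{2} = \left(-406\right)^{2} = 164836$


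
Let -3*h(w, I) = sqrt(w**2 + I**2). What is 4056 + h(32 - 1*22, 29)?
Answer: 4056 - sqrt(941)/3 ≈ 4045.8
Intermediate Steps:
h(w, I) = -sqrt(I**2 + w**2)/3 (h(w, I) = -sqrt(w**2 + I**2)/3 = -sqrt(I**2 + w**2)/3)
4056 + h(32 - 1*22, 29) = 4056 - sqrt(29**2 + (32 - 1*22)**2)/3 = 4056 - sqrt(841 + (32 - 22)**2)/3 = 4056 - sqrt(841 + 10**2)/3 = 4056 - sqrt(841 + 100)/3 = 4056 - sqrt(941)/3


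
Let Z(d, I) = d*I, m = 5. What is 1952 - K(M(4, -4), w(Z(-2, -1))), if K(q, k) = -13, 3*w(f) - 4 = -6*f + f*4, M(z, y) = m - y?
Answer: 1965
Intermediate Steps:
Z(d, I) = I*d
M(z, y) = 5 - y
w(f) = 4/3 - 2*f/3 (w(f) = 4/3 + (-6*f + f*4)/3 = 4/3 + (-6*f + 4*f)/3 = 4/3 + (-2*f)/3 = 4/3 - 2*f/3)
1952 - K(M(4, -4), w(Z(-2, -1))) = 1952 - 1*(-13) = 1952 + 13 = 1965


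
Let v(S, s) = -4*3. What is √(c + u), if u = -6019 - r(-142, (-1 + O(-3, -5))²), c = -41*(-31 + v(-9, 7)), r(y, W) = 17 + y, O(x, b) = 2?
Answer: 9*I*√51 ≈ 64.273*I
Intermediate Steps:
v(S, s) = -12
c = 1763 (c = -41*(-31 - 12) = -41*(-43) = 1763)
u = -5894 (u = -6019 - (17 - 142) = -6019 - 1*(-125) = -6019 + 125 = -5894)
√(c + u) = √(1763 - 5894) = √(-4131) = 9*I*√51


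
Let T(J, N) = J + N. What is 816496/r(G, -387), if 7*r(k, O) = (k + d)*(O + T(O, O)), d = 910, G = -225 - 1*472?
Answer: -5715472/247293 ≈ -23.112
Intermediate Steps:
G = -697 (G = -225 - 472 = -697)
r(k, O) = 3*O*(910 + k)/7 (r(k, O) = ((k + 910)*(O + (O + O)))/7 = ((910 + k)*(O + 2*O))/7 = ((910 + k)*(3*O))/7 = (3*O*(910 + k))/7 = 3*O*(910 + k)/7)
816496/r(G, -387) = 816496/(((3/7)*(-387)*(910 - 697))) = 816496/(((3/7)*(-387)*213)) = 816496/(-247293/7) = 816496*(-7/247293) = -5715472/247293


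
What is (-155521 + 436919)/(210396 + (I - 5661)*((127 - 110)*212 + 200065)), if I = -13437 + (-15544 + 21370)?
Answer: -140699/1351442286 ≈ -0.00010411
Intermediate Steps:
I = -7611 (I = -13437 + 5826 = -7611)
(-155521 + 436919)/(210396 + (I - 5661)*((127 - 110)*212 + 200065)) = (-155521 + 436919)/(210396 + (-7611 - 5661)*((127 - 110)*212 + 200065)) = 281398/(210396 - 13272*(17*212 + 200065)) = 281398/(210396 - 13272*(3604 + 200065)) = 281398/(210396 - 13272*203669) = 281398/(210396 - 2703094968) = 281398/(-2702884572) = 281398*(-1/2702884572) = -140699/1351442286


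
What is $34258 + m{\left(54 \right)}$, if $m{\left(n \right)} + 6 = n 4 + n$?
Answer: $34522$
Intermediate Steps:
$m{\left(n \right)} = -6 + 5 n$ ($m{\left(n \right)} = -6 + \left(n 4 + n\right) = -6 + \left(4 n + n\right) = -6 + 5 n$)
$34258 + m{\left(54 \right)} = 34258 + \left(-6 + 5 \cdot 54\right) = 34258 + \left(-6 + 270\right) = 34258 + 264 = 34522$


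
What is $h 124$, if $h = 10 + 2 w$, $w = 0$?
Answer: $1240$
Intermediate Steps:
$h = 10$ ($h = 10 + 2 \cdot 0 = 10 + 0 = 10$)
$h 124 = 10 \cdot 124 = 1240$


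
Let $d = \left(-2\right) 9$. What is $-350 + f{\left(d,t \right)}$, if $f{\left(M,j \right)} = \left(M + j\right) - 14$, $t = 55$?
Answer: $-327$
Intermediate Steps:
$d = -18$
$f{\left(M,j \right)} = -14 + M + j$
$-350 + f{\left(d,t \right)} = -350 - -23 = -350 + 23 = -327$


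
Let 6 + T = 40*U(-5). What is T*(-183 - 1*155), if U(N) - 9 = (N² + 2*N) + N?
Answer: -254852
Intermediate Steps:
U(N) = 9 + N² + 3*N (U(N) = 9 + ((N² + 2*N) + N) = 9 + (N² + 3*N) = 9 + N² + 3*N)
T = 754 (T = -6 + 40*(9 + (-5)² + 3*(-5)) = -6 + 40*(9 + 25 - 15) = -6 + 40*19 = -6 + 760 = 754)
T*(-183 - 1*155) = 754*(-183 - 1*155) = 754*(-183 - 155) = 754*(-338) = -254852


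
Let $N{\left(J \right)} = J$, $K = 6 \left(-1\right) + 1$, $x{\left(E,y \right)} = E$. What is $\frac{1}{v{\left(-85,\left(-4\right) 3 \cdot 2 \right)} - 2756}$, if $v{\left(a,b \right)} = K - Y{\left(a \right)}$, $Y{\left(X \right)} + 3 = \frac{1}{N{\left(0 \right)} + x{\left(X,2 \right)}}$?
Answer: $- \frac{85}{234429} \approx -0.00036258$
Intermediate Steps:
$K = -5$ ($K = -6 + 1 = -5$)
$Y{\left(X \right)} = -3 + \frac{1}{X}$ ($Y{\left(X \right)} = -3 + \frac{1}{0 + X} = -3 + \frac{1}{X}$)
$v{\left(a,b \right)} = -2 - \frac{1}{a}$ ($v{\left(a,b \right)} = -5 - \left(-3 + \frac{1}{a}\right) = -5 + \left(3 - \frac{1}{a}\right) = -2 - \frac{1}{a}$)
$\frac{1}{v{\left(-85,\left(-4\right) 3 \cdot 2 \right)} - 2756} = \frac{1}{\left(-2 - \frac{1}{-85}\right) - 2756} = \frac{1}{\left(-2 - - \frac{1}{85}\right) - 2756} = \frac{1}{\left(-2 + \frac{1}{85}\right) - 2756} = \frac{1}{- \frac{169}{85} - 2756} = \frac{1}{- \frac{234429}{85}} = - \frac{85}{234429}$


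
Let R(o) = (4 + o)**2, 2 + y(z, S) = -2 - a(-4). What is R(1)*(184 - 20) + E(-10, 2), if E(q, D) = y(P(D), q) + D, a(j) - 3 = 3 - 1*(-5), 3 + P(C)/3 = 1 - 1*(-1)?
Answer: 4087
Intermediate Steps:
P(C) = -3 (P(C) = -9 + 3*(1 - 1*(-1)) = -9 + 3*(1 + 1) = -9 + 3*2 = -9 + 6 = -3)
a(j) = 11 (a(j) = 3 + (3 - 1*(-5)) = 3 + (3 + 5) = 3 + 8 = 11)
y(z, S) = -15 (y(z, S) = -2 + (-2 - 1*11) = -2 + (-2 - 11) = -2 - 13 = -15)
E(q, D) = -15 + D
R(1)*(184 - 20) + E(-10, 2) = (4 + 1)**2*(184 - 20) + (-15 + 2) = 5**2*164 - 13 = 25*164 - 13 = 4100 - 13 = 4087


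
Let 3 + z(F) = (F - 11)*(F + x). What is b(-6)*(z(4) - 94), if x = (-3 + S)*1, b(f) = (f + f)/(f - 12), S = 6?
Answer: -292/3 ≈ -97.333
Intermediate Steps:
b(f) = 2*f/(-12 + f) (b(f) = (2*f)/(-12 + f) = 2*f/(-12 + f))
x = 3 (x = (-3 + 6)*1 = 3*1 = 3)
z(F) = -3 + (-11 + F)*(3 + F) (z(F) = -3 + (F - 11)*(F + 3) = -3 + (-11 + F)*(3 + F))
b(-6)*(z(4) - 94) = (2*(-6)/(-12 - 6))*((-36 + 4**2 - 8*4) - 94) = (2*(-6)/(-18))*((-36 + 16 - 32) - 94) = (2*(-6)*(-1/18))*(-52 - 94) = (2/3)*(-146) = -292/3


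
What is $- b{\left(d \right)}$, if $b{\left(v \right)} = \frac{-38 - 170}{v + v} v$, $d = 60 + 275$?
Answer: $104$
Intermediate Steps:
$d = 335$
$b{\left(v \right)} = -104$ ($b{\left(v \right)} = - \frac{208}{2 v} v = - 208 \frac{1}{2 v} v = - \frac{104}{v} v = -104$)
$- b{\left(d \right)} = \left(-1\right) \left(-104\right) = 104$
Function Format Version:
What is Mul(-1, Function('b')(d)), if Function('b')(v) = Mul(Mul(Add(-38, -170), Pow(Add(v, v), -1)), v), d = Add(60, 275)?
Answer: 104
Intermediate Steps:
d = 335
Function('b')(v) = -104 (Function('b')(v) = Mul(Mul(-208, Pow(Mul(2, v), -1)), v) = Mul(Mul(-208, Mul(Rational(1, 2), Pow(v, -1))), v) = Mul(Mul(-104, Pow(v, -1)), v) = -104)
Mul(-1, Function('b')(d)) = Mul(-1, -104) = 104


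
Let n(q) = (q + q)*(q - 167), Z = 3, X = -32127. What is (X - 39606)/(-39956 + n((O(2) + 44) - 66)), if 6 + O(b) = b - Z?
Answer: 71733/28588 ≈ 2.5092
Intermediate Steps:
O(b) = -9 + b (O(b) = -6 + (b - 1*3) = -6 + (b - 3) = -6 + (-3 + b) = -9 + b)
n(q) = 2*q*(-167 + q) (n(q) = (2*q)*(-167 + q) = 2*q*(-167 + q))
(X - 39606)/(-39956 + n((O(2) + 44) - 66)) = (-32127 - 39606)/(-39956 + 2*(((-9 + 2) + 44) - 66)*(-167 + (((-9 + 2) + 44) - 66))) = -71733/(-39956 + 2*((-7 + 44) - 66)*(-167 + ((-7 + 44) - 66))) = -71733/(-39956 + 2*(37 - 66)*(-167 + (37 - 66))) = -71733/(-39956 + 2*(-29)*(-167 - 29)) = -71733/(-39956 + 2*(-29)*(-196)) = -71733/(-39956 + 11368) = -71733/(-28588) = -71733*(-1/28588) = 71733/28588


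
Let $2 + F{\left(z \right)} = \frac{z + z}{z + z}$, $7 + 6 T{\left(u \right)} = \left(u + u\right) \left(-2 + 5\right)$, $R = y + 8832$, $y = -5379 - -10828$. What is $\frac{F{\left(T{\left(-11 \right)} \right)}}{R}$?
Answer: $- \frac{1}{14281} \approx -7.0023 \cdot 10^{-5}$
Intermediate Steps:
$y = 5449$ ($y = -5379 + 10828 = 5449$)
$R = 14281$ ($R = 5449 + 8832 = 14281$)
$T{\left(u \right)} = - \frac{7}{6} + u$ ($T{\left(u \right)} = - \frac{7}{6} + \frac{\left(u + u\right) \left(-2 + 5\right)}{6} = - \frac{7}{6} + \frac{2 u 3}{6} = - \frac{7}{6} + \frac{6 u}{6} = - \frac{7}{6} + u$)
$F{\left(z \right)} = -1$ ($F{\left(z \right)} = -2 + \frac{z + z}{z + z} = -2 + \frac{2 z}{2 z} = -2 + 2 z \frac{1}{2 z} = -2 + 1 = -1$)
$\frac{F{\left(T{\left(-11 \right)} \right)}}{R} = - \frac{1}{14281}$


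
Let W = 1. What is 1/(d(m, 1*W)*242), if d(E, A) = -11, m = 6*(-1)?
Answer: -1/2662 ≈ -0.00037566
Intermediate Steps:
m = -6
1/(d(m, 1*W)*242) = 1/(-11*242) = 1/(-2662) = -1/2662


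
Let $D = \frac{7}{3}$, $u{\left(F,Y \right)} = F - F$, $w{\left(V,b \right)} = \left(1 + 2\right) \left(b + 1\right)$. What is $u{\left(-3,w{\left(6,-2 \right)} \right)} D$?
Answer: $0$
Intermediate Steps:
$w{\left(V,b \right)} = 3 + 3 b$ ($w{\left(V,b \right)} = 3 \left(1 + b\right) = 3 + 3 b$)
$u{\left(F,Y \right)} = 0$
$D = \frac{7}{3}$ ($D = 7 \cdot \frac{1}{3} = \frac{7}{3} \approx 2.3333$)
$u{\left(-3,w{\left(6,-2 \right)} \right)} D = 0 \cdot \frac{7}{3} = 0$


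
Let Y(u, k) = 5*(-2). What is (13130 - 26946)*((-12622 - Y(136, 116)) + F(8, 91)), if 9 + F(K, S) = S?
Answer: 173114480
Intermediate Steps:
Y(u, k) = -10
F(K, S) = -9 + S
(13130 - 26946)*((-12622 - Y(136, 116)) + F(8, 91)) = (13130 - 26946)*((-12622 - 1*(-10)) + (-9 + 91)) = -13816*((-12622 + 10) + 82) = -13816*(-12612 + 82) = -13816*(-12530) = 173114480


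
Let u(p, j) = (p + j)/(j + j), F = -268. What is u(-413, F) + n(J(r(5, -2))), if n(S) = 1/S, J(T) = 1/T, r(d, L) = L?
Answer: -391/536 ≈ -0.72948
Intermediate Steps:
u(p, j) = (j + p)/(2*j) (u(p, j) = (j + p)/((2*j)) = (j + p)*(1/(2*j)) = (j + p)/(2*j))
u(-413, F) + n(J(r(5, -2))) = (½)*(-268 - 413)/(-268) + 1/(1/(-2)) = (½)*(-1/268)*(-681) + 1/(-½) = 681/536 - 2 = -391/536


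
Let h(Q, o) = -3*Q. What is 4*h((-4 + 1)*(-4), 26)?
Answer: -144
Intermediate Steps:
4*h((-4 + 1)*(-4), 26) = 4*(-3*(-4 + 1)*(-4)) = 4*(-(-9)*(-4)) = 4*(-3*12) = 4*(-36) = -144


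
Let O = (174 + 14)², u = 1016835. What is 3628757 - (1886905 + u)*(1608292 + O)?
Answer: -4772687969883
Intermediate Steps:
O = 35344 (O = 188² = 35344)
3628757 - (1886905 + u)*(1608292 + O) = 3628757 - (1886905 + 1016835)*(1608292 + 35344) = 3628757 - 2903740*1643636 = 3628757 - 1*4772691598640 = 3628757 - 4772691598640 = -4772687969883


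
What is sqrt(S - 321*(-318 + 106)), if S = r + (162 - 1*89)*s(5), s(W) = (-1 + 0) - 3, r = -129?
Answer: sqrt(67631) ≈ 260.06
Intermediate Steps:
s(W) = -4 (s(W) = -1 - 3 = -4)
S = -421 (S = -129 + (162 - 1*89)*(-4) = -129 + (162 - 89)*(-4) = -129 + 73*(-4) = -129 - 292 = -421)
sqrt(S - 321*(-318 + 106)) = sqrt(-421 - 321*(-318 + 106)) = sqrt(-421 - 321*(-212)) = sqrt(-421 + 68052) = sqrt(67631)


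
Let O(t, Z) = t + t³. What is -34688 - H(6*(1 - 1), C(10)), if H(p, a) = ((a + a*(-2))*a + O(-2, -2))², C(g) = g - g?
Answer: -34788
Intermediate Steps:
C(g) = 0
H(p, a) = (-10 - a²)² (H(p, a) = ((a + a*(-2))*a + (-2 + (-2)³))² = ((a - 2*a)*a + (-2 - 8))² = ((-a)*a - 10)² = (-a² - 10)² = (-10 - a²)²)
-34688 - H(6*(1 - 1), C(10)) = -34688 - (10 + 0²)² = -34688 - (10 + 0)² = -34688 - 1*10² = -34688 - 1*100 = -34688 - 100 = -34788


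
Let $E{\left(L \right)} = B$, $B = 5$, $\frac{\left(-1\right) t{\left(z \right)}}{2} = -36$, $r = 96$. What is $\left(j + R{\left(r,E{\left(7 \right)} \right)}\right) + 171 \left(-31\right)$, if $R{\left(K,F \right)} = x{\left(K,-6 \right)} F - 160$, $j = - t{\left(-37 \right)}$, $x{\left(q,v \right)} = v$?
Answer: $-5563$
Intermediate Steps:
$t{\left(z \right)} = 72$ ($t{\left(z \right)} = \left(-2\right) \left(-36\right) = 72$)
$E{\left(L \right)} = 5$
$j = -72$ ($j = \left(-1\right) 72 = -72$)
$R{\left(K,F \right)} = -160 - 6 F$ ($R{\left(K,F \right)} = - 6 F - 160 = -160 - 6 F$)
$\left(j + R{\left(r,E{\left(7 \right)} \right)}\right) + 171 \left(-31\right) = \left(-72 - 190\right) + 171 \left(-31\right) = \left(-72 - 190\right) - 5301 = -262 - 5301 = -5563$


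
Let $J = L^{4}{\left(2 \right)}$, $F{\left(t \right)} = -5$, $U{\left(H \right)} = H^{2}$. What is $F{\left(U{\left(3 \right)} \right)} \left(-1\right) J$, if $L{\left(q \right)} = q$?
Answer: $80$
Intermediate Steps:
$J = 16$ ($J = 2^{4} = 16$)
$F{\left(U{\left(3 \right)} \right)} \left(-1\right) J = \left(-5\right) \left(-1\right) 16 = 5 \cdot 16 = 80$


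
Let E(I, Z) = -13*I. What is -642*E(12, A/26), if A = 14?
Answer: 100152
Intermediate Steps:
-642*E(12, A/26) = -(-8346)*12 = -642*(-156) = 100152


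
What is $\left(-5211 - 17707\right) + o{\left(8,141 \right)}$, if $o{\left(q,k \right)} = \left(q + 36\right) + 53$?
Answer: $-22821$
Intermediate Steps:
$o{\left(q,k \right)} = 89 + q$ ($o{\left(q,k \right)} = \left(36 + q\right) + 53 = 89 + q$)
$\left(-5211 - 17707\right) + o{\left(8,141 \right)} = \left(-5211 - 17707\right) + \left(89 + 8\right) = -22918 + 97 = -22821$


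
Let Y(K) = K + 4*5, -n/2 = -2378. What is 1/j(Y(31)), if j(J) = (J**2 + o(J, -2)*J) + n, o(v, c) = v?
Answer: 1/9958 ≈ 0.00010042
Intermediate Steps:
n = 4756 (n = -2*(-2378) = 4756)
Y(K) = 20 + K (Y(K) = K + 20 = 20 + K)
j(J) = 4756 + 2*J**2 (j(J) = (J**2 + J*J) + 4756 = (J**2 + J**2) + 4756 = 2*J**2 + 4756 = 4756 + 2*J**2)
1/j(Y(31)) = 1/(4756 + 2*(20 + 31)**2) = 1/(4756 + 2*51**2) = 1/(4756 + 2*2601) = 1/(4756 + 5202) = 1/9958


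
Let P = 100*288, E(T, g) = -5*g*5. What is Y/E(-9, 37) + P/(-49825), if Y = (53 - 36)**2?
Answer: -1641577/1843525 ≈ -0.89046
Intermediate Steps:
Y = 289 (Y = 17**2 = 289)
E(T, g) = -25*g
P = 28800
Y/E(-9, 37) + P/(-49825) = 289/((-25*37)) + 28800/(-49825) = 289/(-925) + 28800*(-1/49825) = 289*(-1/925) - 1152/1993 = -289/925 - 1152/1993 = -1641577/1843525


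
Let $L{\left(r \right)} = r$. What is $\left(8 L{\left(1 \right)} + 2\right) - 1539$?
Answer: $-1529$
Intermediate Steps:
$\left(8 L{\left(1 \right)} + 2\right) - 1539 = \left(8 \cdot 1 + 2\right) - 1539 = \left(8 + 2\right) - 1539 = 10 - 1539 = -1529$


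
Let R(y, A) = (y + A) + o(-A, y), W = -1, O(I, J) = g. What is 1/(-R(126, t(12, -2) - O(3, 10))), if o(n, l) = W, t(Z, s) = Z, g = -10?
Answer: -1/147 ≈ -0.0068027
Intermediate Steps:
O(I, J) = -10
o(n, l) = -1
R(y, A) = -1 + A + y (R(y, A) = (y + A) - 1 = (A + y) - 1 = -1 + A + y)
1/(-R(126, t(12, -2) - O(3, 10))) = 1/(-(-1 + (12 - 1*(-10)) + 126)) = 1/(-(-1 + (12 + 10) + 126)) = 1/(-(-1 + 22 + 126)) = 1/(-1*147) = 1/(-147) = -1/147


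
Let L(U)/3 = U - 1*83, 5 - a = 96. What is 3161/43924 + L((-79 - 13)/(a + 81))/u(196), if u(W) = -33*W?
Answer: 3142721/29593795 ≈ 0.10620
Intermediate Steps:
a = -91 (a = 5 - 1*96 = 5 - 96 = -91)
L(U) = -249 + 3*U (L(U) = 3*(U - 1*83) = 3*(U - 83) = 3*(-83 + U) = -249 + 3*U)
3161/43924 + L((-79 - 13)/(a + 81))/u(196) = 3161/43924 + (-249 + 3*((-79 - 13)/(-91 + 81)))/((-33*196)) = 3161*(1/43924) + (-249 + 3*(-92/(-10)))/(-6468) = 3161/43924 + (-249 + 3*(-92*(-⅒)))*(-1/6468) = 3161/43924 + (-249 + 3*(46/5))*(-1/6468) = 3161/43924 + (-249 + 138/5)*(-1/6468) = 3161/43924 - 1107/5*(-1/6468) = 3161/43924 + 369/10780 = 3142721/29593795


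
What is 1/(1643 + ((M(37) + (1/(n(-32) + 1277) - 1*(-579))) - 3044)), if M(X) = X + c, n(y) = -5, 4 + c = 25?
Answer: -1272/971807 ≈ -0.0013089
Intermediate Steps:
c = 21 (c = -4 + 25 = 21)
M(X) = 21 + X (M(X) = X + 21 = 21 + X)
1/(1643 + ((M(37) + (1/(n(-32) + 1277) - 1*(-579))) - 3044)) = 1/(1643 + (((21 + 37) + (1/(-5 + 1277) - 1*(-579))) - 3044)) = 1/(1643 + ((58 + (1/1272 + 579)) - 3044)) = 1/(1643 + ((58 + 736489/1272) - 3044)) = 1/(1643 + (810265/1272 - 3044)) = 1/(1643 - 3061703/1272) = 1/(-971807/1272) = -1272/971807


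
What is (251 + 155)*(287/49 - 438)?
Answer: -175450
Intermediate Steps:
(251 + 155)*(287/49 - 438) = 406*(287*(1/49) - 438) = 406*(41/7 - 438) = 406*(-3025/7) = -175450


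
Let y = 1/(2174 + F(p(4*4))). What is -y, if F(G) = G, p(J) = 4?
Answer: -1/2178 ≈ -0.00045914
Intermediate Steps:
y = 1/2178 (y = 1/(2174 + 4) = 1/2178 ≈ 0.00045914)
-y = -1*1/2178 = -1/2178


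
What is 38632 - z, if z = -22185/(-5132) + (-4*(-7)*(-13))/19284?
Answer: 955702196231/24741372 ≈ 38628.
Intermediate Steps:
z = 106486873/24741372 (z = -22185*(-1/5132) + (28*(-13))*(1/19284) = 22185/5132 - 364*1/19284 = 22185/5132 - 91/4821 = 106486873/24741372 ≈ 4.3040)
38632 - z = 38632 - 1*106486873/24741372 = 38632 - 106486873/24741372 = 955702196231/24741372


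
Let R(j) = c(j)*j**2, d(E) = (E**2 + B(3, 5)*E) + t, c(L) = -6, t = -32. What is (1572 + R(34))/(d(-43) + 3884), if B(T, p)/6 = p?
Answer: -5364/4411 ≈ -1.2161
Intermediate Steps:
B(T, p) = 6*p
d(E) = -32 + E**2 + 30*E (d(E) = (E**2 + (6*5)*E) - 32 = (E**2 + 30*E) - 32 = -32 + E**2 + 30*E)
R(j) = -6*j**2
(1572 + R(34))/(d(-43) + 3884) = (1572 - 6*34**2)/((-32 + (-43)**2 + 30*(-43)) + 3884) = (1572 - 6*1156)/((-32 + 1849 - 1290) + 3884) = (1572 - 6936)/(527 + 3884) = -5364/4411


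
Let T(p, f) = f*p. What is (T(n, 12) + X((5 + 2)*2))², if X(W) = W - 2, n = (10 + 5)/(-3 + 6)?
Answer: 5184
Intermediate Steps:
n = 5 (n = 15/3 = 15*(⅓) = 5)
X(W) = -2 + W
(T(n, 12) + X((5 + 2)*2))² = (12*5 + (-2 + (5 + 2)*2))² = (60 + (-2 + 7*2))² = (60 + (-2 + 14))² = (60 + 12)² = 72² = 5184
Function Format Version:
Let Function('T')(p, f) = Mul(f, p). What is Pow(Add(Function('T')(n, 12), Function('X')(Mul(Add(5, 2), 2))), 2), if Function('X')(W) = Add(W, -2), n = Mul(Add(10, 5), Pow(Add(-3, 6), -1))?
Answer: 5184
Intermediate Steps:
n = 5 (n = Mul(15, Pow(3, -1)) = Mul(15, Rational(1, 3)) = 5)
Function('X')(W) = Add(-2, W)
Pow(Add(Function('T')(n, 12), Function('X')(Mul(Add(5, 2), 2))), 2) = Pow(Add(Mul(12, 5), Add(-2, Mul(Add(5, 2), 2))), 2) = Pow(Add(60, Add(-2, Mul(7, 2))), 2) = Pow(Add(60, Add(-2, 14)), 2) = Pow(Add(60, 12), 2) = Pow(72, 2) = 5184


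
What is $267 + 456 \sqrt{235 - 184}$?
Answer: $267 + 456 \sqrt{51} \approx 3523.5$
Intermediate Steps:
$267 + 456 \sqrt{235 - 184} = 267 + 456 \sqrt{51}$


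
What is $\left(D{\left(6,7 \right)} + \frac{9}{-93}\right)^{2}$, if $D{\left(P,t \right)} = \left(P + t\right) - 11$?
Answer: $\frac{3481}{961} \approx 3.6223$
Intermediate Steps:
$D{\left(P,t \right)} = -11 + P + t$
$\left(D{\left(6,7 \right)} + \frac{9}{-93}\right)^{2} = \left(\left(-11 + 6 + 7\right) + \frac{9}{-93}\right)^{2} = \left(2 + 9 \left(- \frac{1}{93}\right)\right)^{2} = \left(2 - \frac{3}{31}\right)^{2} = \left(\frac{59}{31}\right)^{2} = \frac{3481}{961}$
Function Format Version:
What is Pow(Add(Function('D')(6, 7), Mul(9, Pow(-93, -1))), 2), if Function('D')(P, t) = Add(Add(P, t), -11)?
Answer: Rational(3481, 961) ≈ 3.6223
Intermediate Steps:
Function('D')(P, t) = Add(-11, P, t)
Pow(Add(Function('D')(6, 7), Mul(9, Pow(-93, -1))), 2) = Pow(Add(Add(-11, 6, 7), Mul(9, Pow(-93, -1))), 2) = Pow(Add(2, Mul(9, Rational(-1, 93))), 2) = Pow(Add(2, Rational(-3, 31)), 2) = Pow(Rational(59, 31), 2) = Rational(3481, 961)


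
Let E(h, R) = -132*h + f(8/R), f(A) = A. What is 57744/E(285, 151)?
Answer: -2179836/1420153 ≈ -1.5349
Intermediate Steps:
E(h, R) = -132*h + 8/R
57744/E(285, 151) = 57744/(-132*285 + 8/151) = 57744/(-37620 + 8*(1/151)) = 57744/(-37620 + 8/151) = 57744/(-5680612/151) = 57744*(-151/5680612) = -2179836/1420153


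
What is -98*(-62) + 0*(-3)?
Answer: 6076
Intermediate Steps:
-98*(-62) + 0*(-3) = 6076 + 0 = 6076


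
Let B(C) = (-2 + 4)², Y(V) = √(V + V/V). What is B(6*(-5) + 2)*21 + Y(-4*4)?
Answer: 84 + I*√15 ≈ 84.0 + 3.873*I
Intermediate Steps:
Y(V) = √(1 + V) (Y(V) = √(V + 1) = √(1 + V))
B(C) = 4 (B(C) = 2² = 4)
B(6*(-5) + 2)*21 + Y(-4*4) = 4*21 + √(1 - 4*4) = 84 + √(1 - 16) = 84 + √(-15) = 84 + I*√15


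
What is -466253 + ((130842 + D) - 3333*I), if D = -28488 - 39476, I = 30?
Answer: -503365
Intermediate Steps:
D = -67964
-466253 + ((130842 + D) - 3333*I) = -466253 + ((130842 - 67964) - 3333*30) = -466253 + (62878 - 99990) = -466253 - 37112 = -503365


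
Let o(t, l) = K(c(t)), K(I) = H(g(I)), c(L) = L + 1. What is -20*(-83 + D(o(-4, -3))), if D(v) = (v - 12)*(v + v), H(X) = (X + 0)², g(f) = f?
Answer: 2740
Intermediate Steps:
c(L) = 1 + L
H(X) = X²
K(I) = I²
o(t, l) = (1 + t)²
D(v) = 2*v*(-12 + v) (D(v) = (-12 + v)*(2*v) = 2*v*(-12 + v))
-20*(-83 + D(o(-4, -3))) = -20*(-83 + 2*(1 - 4)²*(-12 + (1 - 4)²)) = -20*(-83 + 2*(-3)²*(-12 + (-3)²)) = -20*(-83 + 2*9*(-12 + 9)) = -20*(-83 + 2*9*(-3)) = -20*(-83 - 54) = -20*(-137) = 2740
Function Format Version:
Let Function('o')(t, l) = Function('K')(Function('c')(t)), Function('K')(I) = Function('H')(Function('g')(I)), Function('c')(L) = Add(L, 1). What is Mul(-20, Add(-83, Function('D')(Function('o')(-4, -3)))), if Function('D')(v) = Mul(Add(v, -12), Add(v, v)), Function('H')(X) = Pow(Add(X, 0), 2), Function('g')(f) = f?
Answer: 2740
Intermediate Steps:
Function('c')(L) = Add(1, L)
Function('H')(X) = Pow(X, 2)
Function('K')(I) = Pow(I, 2)
Function('o')(t, l) = Pow(Add(1, t), 2)
Function('D')(v) = Mul(2, v, Add(-12, v)) (Function('D')(v) = Mul(Add(-12, v), Mul(2, v)) = Mul(2, v, Add(-12, v)))
Mul(-20, Add(-83, Function('D')(Function('o')(-4, -3)))) = Mul(-20, Add(-83, Mul(2, Pow(Add(1, -4), 2), Add(-12, Pow(Add(1, -4), 2))))) = Mul(-20, Add(-83, Mul(2, Pow(-3, 2), Add(-12, Pow(-3, 2))))) = Mul(-20, Add(-83, Mul(2, 9, Add(-12, 9)))) = Mul(-20, Add(-83, Mul(2, 9, -3))) = Mul(-20, Add(-83, -54)) = Mul(-20, -137) = 2740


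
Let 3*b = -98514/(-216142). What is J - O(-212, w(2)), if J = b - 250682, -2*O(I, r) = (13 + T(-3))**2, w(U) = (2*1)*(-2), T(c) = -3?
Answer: -27086034453/108071 ≈ -2.5063e+5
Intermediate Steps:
w(U) = -4 (w(U) = 2*(-2) = -4)
O(I, r) = -50 (O(I, r) = -(13 - 3)**2/2 = -1/2*10**2 = -1/2*100 = -50)
b = 16419/108071 (b = (-98514/(-216142))/3 = (-98514*(-1/216142))/3 = (1/3)*(49257/108071) = 16419/108071 ≈ 0.15193)
J = -27091438003/108071 (J = 16419/108071 - 250682 = -27091438003/108071 ≈ -2.5068e+5)
J - O(-212, w(2)) = -27091438003/108071 - 1*(-50) = -27091438003/108071 + 50 = -27086034453/108071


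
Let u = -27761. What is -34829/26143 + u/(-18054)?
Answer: 5703121/27763866 ≈ 0.20542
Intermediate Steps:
-34829/26143 + u/(-18054) = -34829/26143 - 27761/(-18054) = -34829*1/26143 - 27761*(-1/18054) = -34829/26143 + 1633/1062 = 5703121/27763866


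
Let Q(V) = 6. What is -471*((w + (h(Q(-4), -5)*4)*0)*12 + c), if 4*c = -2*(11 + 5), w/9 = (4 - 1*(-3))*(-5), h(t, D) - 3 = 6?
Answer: 1784148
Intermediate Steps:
h(t, D) = 9 (h(t, D) = 3 + 6 = 9)
w = -315 (w = 9*((4 - 1*(-3))*(-5)) = 9*((4 + 3)*(-5)) = 9*(7*(-5)) = 9*(-35) = -315)
c = -8 (c = (-2*(11 + 5))/4 = (-2*16)/4 = (¼)*(-32) = -8)
-471*((w + (h(Q(-4), -5)*4)*0)*12 + c) = -471*((-315 + (9*4)*0)*12 - 8) = -471*((-315 + 36*0)*12 - 8) = -471*((-315 + 0)*12 - 8) = -471*(-315*12 - 8) = -471*(-3780 - 8) = -471*(-3788) = 1784148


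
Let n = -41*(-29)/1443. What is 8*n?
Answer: 9512/1443 ≈ 6.5918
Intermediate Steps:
n = 1189/1443 (n = 1189*(1/1443) = 1189/1443 ≈ 0.82398)
8*n = 8*(1189/1443) = 9512/1443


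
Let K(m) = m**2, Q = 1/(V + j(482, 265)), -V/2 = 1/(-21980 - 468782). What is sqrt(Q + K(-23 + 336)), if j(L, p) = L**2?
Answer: sqrt(35376607458913624010494530)/19002631815 ≈ 313.00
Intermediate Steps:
V = 1/245381 (V = -2/(-21980 - 468782) = -2/(-490762) = -2*(-1/490762) = 1/245381 ≈ 4.0753e-6)
Q = 245381/57007895445 (Q = 1/(1/245381 + 482**2) = 1/(1/245381 + 232324) = 1/(57007895445/245381) = 245381/57007895445 ≈ 4.3043e-6)
sqrt(Q + K(-23 + 336)) = sqrt(245381/57007895445 + (-23 + 336)**2) = sqrt(245381/57007895445 + 313**2) = sqrt(245381/57007895445 + 97969) = sqrt(5585006509096586/57007895445) = sqrt(35376607458913624010494530)/19002631815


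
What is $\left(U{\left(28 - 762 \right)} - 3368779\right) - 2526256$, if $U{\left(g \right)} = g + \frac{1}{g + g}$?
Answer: $- \frac{8654988893}{1468} \approx -5.8958 \cdot 10^{6}$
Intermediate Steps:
$U{\left(g \right)} = g + \frac{1}{2 g}$
$\left(U{\left(28 - 762 \right)} - 3368779\right) - 2526256 = \left(\left(\left(28 - 762\right) + \frac{1}{2 \left(28 - 762\right)}\right) - 3368779\right) - 2526256 = \left(\left(-734 + \frac{1}{2 \left(-734\right)}\right) - 3368779\right) - 2526256 = \left(\left(-734 + \frac{1}{2} \left(- \frac{1}{734}\right)\right) - 3368779\right) - 2526256 = \left(\left(-734 - \frac{1}{1468}\right) - 3368779\right) - 2526256 = \left(- \frac{1077513}{1468} - 3368779\right) - 2526256 = - \frac{4946445085}{1468} - 2526256 = - \frac{8654988893}{1468}$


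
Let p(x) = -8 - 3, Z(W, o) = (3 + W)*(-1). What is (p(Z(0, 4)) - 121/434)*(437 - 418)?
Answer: -93005/434 ≈ -214.30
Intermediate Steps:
Z(W, o) = -3 - W
p(x) = -11
(p(Z(0, 4)) - 121/434)*(437 - 418) = (-11 - 121/434)*(437 - 418) = (-11 - 121*1/434)*19 = (-11 - 121/434)*19 = -4895/434*19 = -93005/434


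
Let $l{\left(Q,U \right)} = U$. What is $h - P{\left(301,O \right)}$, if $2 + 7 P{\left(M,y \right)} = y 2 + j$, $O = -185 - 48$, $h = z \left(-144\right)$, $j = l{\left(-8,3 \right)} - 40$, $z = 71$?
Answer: $- \frac{71063}{7} \approx -10152.0$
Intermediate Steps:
$j = -37$ ($j = 3 - 40 = -37$)
$h = -10224$ ($h = 71 \left(-144\right) = -10224$)
$O = -233$ ($O = -185 - 48 = -233$)
$P{\left(M,y \right)} = - \frac{39}{7} + \frac{2 y}{7}$ ($P{\left(M,y \right)} = - \frac{2}{7} + \frac{y 2 - 37}{7} = - \frac{2}{7} + \frac{2 y - 37}{7} = - \frac{2}{7} + \frac{-37 + 2 y}{7} = - \frac{2}{7} + \left(- \frac{37}{7} + \frac{2 y}{7}\right) = - \frac{39}{7} + \frac{2 y}{7}$)
$h - P{\left(301,O \right)} = -10224 - \left(- \frac{39}{7} + \frac{2}{7} \left(-233\right)\right) = -10224 - \left(- \frac{39}{7} - \frac{466}{7}\right) = -10224 - - \frac{505}{7} = -10224 + \frac{505}{7} = - \frac{71063}{7}$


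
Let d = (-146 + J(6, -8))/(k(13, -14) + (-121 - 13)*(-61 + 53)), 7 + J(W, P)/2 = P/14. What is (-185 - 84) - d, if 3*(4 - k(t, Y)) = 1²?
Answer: -6073057/22589 ≈ -268.85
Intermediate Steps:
J(W, P) = -14 + P/7 (J(W, P) = -14 + 2*(P/14) = -14 + P/7)
k(t, Y) = 11/3 (k(t, Y) = 4 - ⅓*1² = 4 - ⅓*1 = 4 - ⅓ = 11/3)
d = -3384/22589 (d = (-146 + (-14 + (⅐)*(-8)))/(11/3 + (-121 - 13)*(-61 + 53)) = (-146 + (-14 - 8/7))/(11/3 - 134*(-8)) = (-146 - 106/7)/(11/3 + 1072) = -1128/(7*3227/3) = -1128/7*3/3227 = -3384/22589 ≈ -0.14981)
(-185 - 84) - d = (-185 - 84) - 1*(-3384/22589) = -269 + 3384/22589 = -6073057/22589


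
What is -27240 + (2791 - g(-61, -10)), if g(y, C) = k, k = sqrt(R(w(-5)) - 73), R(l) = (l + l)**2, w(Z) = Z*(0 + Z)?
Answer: -24449 - sqrt(2427) ≈ -24498.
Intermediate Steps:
w(Z) = Z**2 (w(Z) = Z*Z = Z**2)
R(l) = 4*l**2 (R(l) = (2*l)**2 = 4*l**2)
k = sqrt(2427) (k = sqrt(4*((-5)**2)**2 - 73) = sqrt(4*25**2 - 73) = sqrt(4*625 - 73) = sqrt(2500 - 73) = sqrt(2427) ≈ 49.265)
g(y, C) = sqrt(2427)
-27240 + (2791 - g(-61, -10)) = -27240 + (2791 - sqrt(2427)) = -24449 - sqrt(2427)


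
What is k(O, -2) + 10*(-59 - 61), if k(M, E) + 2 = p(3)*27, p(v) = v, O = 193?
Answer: -1121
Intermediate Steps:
k(M, E) = 79 (k(M, E) = -2 + 3*27 = -2 + 81 = 79)
k(O, -2) + 10*(-59 - 61) = 79 + 10*(-59 - 61) = 79 + 10*(-120) = 79 - 1200 = -1121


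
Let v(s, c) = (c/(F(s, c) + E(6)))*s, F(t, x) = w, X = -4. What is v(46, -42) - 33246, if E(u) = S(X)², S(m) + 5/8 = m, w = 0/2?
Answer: -45637422/1369 ≈ -33336.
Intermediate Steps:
w = 0 (w = 0*(½) = 0)
S(m) = -5/8 + m
F(t, x) = 0
E(u) = 1369/64 (E(u) = (-5/8 - 4)² = (-37/8)² = 1369/64)
v(s, c) = 64*c*s/1369 (v(s, c) = (c/(0 + 1369/64))*s = (c/(1369/64))*s = (64*c/1369)*s = 64*c*s/1369)
v(46, -42) - 33246 = (64/1369)*(-42)*46 - 33246 = -123648/1369 - 33246 = -45637422/1369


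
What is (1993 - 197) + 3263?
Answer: 5059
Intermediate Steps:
(1993 - 197) + 3263 = 1796 + 3263 = 5059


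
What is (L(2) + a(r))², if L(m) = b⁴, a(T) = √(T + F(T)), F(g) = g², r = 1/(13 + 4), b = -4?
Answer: 18939922/289 + 1536*√2/17 ≈ 65664.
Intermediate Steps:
r = 1/17 ≈ 0.058824
a(T) = √(T + T²)
L(m) = 256 (L(m) = (-4)⁴ = 256)
(L(2) + a(r))² = (256 + √((1 + 1/17)/17))² = (256 + √((1/17)*(18/17)))² = (256 + √(18/289))² = (256 + 3*√2/17)²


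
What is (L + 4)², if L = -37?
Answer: 1089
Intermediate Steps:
(L + 4)² = (-37 + 4)² = (-33)² = 1089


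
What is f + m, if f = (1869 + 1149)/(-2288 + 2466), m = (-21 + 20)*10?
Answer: 619/89 ≈ 6.9551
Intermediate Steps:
m = -10 (m = -1*10 = -10)
f = 1509/89 (f = 3018/178 = 3018*(1/178) = 1509/89 ≈ 16.955)
f + m = 1509/89 - 10 = 619/89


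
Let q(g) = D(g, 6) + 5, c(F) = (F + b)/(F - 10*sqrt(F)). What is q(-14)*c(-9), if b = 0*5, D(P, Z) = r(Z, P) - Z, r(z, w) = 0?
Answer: -9/109 + 30*I/109 ≈ -0.082569 + 0.27523*I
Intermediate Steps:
D(P, Z) = -Z (D(P, Z) = 0 - Z = -Z)
b = 0
c(F) = F/(F - 10*sqrt(F)) (c(F) = (F + 0)/(F - 10*sqrt(F)) = F/(F - 10*sqrt(F)))
q(g) = -1 (q(g) = -1*6 + 5 = -6 + 5 = -1)
q(-14)*c(-9) = -(-9)/(-9 - 30*I) = -(-9)*(-9 + 30*I)/981 = -(-1)*(-9 + 30*I)/109 = (-9 + 30*I)/109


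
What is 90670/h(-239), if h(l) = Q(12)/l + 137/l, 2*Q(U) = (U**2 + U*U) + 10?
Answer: -10835065/143 ≈ -75770.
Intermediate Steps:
Q(U) = 5 + U**2 (Q(U) = ((U**2 + U*U) + 10)/2 = ((U**2 + U**2) + 10)/2 = (2*U**2 + 10)/2 = (10 + 2*U**2)/2 = 5 + U**2)
h(l) = 286/l (h(l) = (5 + 12**2)/l + 137/l = (5 + 144)/l + 137/l = 149/l + 137/l = 286/l)
90670/h(-239) = 90670/((286/(-239))) = 90670/((286*(-1/239))) = 90670/(-286/239) = 90670*(-239/286) = -10835065/143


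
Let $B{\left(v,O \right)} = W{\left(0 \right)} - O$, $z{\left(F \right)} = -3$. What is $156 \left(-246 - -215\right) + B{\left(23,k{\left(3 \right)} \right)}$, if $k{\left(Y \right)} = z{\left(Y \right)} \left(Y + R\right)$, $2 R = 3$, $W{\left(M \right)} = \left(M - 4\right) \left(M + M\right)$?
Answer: $- \frac{9645}{2} \approx -4822.5$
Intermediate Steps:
$W{\left(M \right)} = 2 M \left(-4 + M\right)$ ($W{\left(M \right)} = \left(-4 + M\right) 2 M = 2 M \left(-4 + M\right)$)
$R = \frac{3}{2}$ ($R = \frac{1}{2} \cdot 3 = \frac{3}{2} \approx 1.5$)
$k{\left(Y \right)} = - \frac{9}{2} - 3 Y$ ($k{\left(Y \right)} = - 3 \left(Y + \frac{3}{2}\right) = - 3 \left(\frac{3}{2} + Y\right) = - \frac{9}{2} - 3 Y$)
$B{\left(v,O \right)} = - O$ ($B{\left(v,O \right)} = 2 \cdot 0 \left(-4 + 0\right) - O = 2 \cdot 0 \left(-4\right) - O = 0 - O = - O$)
$156 \left(-246 - -215\right) + B{\left(23,k{\left(3 \right)} \right)} = 156 \left(-246 - -215\right) - \left(- \frac{9}{2} - 9\right) = 156 \left(-246 + 215\right) - \left(- \frac{9}{2} - 9\right) = 156 \left(-31\right) - - \frac{27}{2} = -4836 + \frac{27}{2} = - \frac{9645}{2}$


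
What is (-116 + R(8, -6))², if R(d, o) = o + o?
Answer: 16384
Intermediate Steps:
R(d, o) = 2*o
(-116 + R(8, -6))² = (-116 + 2*(-6))² = (-116 - 12)² = (-128)² = 16384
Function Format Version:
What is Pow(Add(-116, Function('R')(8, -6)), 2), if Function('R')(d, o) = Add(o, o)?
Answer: 16384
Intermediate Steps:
Function('R')(d, o) = Mul(2, o)
Pow(Add(-116, Function('R')(8, -6)), 2) = Pow(Add(-116, Mul(2, -6)), 2) = Pow(Add(-116, -12), 2) = Pow(-128, 2) = 16384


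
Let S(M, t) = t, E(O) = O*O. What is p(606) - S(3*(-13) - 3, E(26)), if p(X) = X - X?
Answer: -676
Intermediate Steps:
p(X) = 0
E(O) = O²
p(606) - S(3*(-13) - 3, E(26)) = 0 - 1*26² = 0 - 1*676 = 0 - 676 = -676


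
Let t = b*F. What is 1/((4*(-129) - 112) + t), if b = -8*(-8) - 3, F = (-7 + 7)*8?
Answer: -1/628 ≈ -0.0015924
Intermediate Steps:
F = 0 (F = 0*8 = 0)
b = 61 (b = 64 - 3 = 61)
t = 0 (t = 61*0 = 0)
1/((4*(-129) - 112) + t) = 1/((4*(-129) - 112) + 0) = 1/((-516 - 112) + 0) = 1/(-628 + 0) = 1/(-628) = -1/628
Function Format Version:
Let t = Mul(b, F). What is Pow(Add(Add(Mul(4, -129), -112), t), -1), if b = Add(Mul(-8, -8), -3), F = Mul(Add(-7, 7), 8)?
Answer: Rational(-1, 628) ≈ -0.0015924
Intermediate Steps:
F = 0 (F = Mul(0, 8) = 0)
b = 61 (b = Add(64, -3) = 61)
t = 0 (t = Mul(61, 0) = 0)
Pow(Add(Add(Mul(4, -129), -112), t), -1) = Pow(Add(Add(Mul(4, -129), -112), 0), -1) = Pow(Add(Add(-516, -112), 0), -1) = Pow(Add(-628, 0), -1) = Pow(-628, -1) = Rational(-1, 628)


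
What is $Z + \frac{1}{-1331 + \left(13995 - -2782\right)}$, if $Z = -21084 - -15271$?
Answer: $- \frac{89787597}{15446} \approx -5813.0$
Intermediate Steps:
$Z = -5813$ ($Z = -21084 + 15271 = -5813$)
$Z + \frac{1}{-1331 + \left(13995 - -2782\right)} = -5813 + \frac{1}{-1331 + \left(13995 - -2782\right)} = -5813 + \frac{1}{-1331 + \left(13995 + 2782\right)} = -5813 + \frac{1}{-1331 + 16777} = -5813 + \frac{1}{15446} = - \frac{89787597}{15446}$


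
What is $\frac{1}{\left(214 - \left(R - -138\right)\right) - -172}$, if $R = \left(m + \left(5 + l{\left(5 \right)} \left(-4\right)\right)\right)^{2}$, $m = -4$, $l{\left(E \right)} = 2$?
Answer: $\frac{1}{199} \approx 0.0050251$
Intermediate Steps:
$R = 49$ ($R = \left(-4 + \left(5 + 2 \left(-4\right)\right)\right)^{2} = \left(-4 + \left(5 - 8\right)\right)^{2} = \left(-4 - 3\right)^{2} = \left(-7\right)^{2} = 49$)
$\frac{1}{\left(214 - \left(R - -138\right)\right) - -172} = \frac{1}{\left(214 - \left(49 - -138\right)\right) - -172} = \frac{1}{\left(214 - \left(49 + 138\right)\right) + \left(\left(-99 - 169\right) + 440\right)} = \frac{1}{\left(214 - 187\right) + \left(-268 + 440\right)} = \frac{1}{\left(214 - 187\right) + 172} = \frac{1}{27 + 172} = \frac{1}{199}$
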